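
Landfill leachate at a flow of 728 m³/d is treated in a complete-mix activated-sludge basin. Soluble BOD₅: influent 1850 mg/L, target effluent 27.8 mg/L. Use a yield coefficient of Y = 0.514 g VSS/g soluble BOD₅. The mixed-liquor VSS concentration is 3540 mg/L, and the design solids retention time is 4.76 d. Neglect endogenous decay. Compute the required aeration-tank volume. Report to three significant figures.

Biomass mass balance (decay neglected): V·X = Y·Q·(S₀ − S)·θ_c, so V = 0.514 × 728 × (1850 − 27.8) × 4.76 / 3540 = 916.8 m³.

V ≈ 917 m³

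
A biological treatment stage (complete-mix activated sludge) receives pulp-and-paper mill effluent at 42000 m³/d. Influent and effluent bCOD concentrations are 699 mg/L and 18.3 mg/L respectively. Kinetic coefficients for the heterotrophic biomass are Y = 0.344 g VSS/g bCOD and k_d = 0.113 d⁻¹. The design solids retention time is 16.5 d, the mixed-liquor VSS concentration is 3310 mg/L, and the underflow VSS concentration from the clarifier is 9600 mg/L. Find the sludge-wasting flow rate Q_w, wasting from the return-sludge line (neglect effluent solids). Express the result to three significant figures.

From the SRT design equation V = Y Q (S₀−S) θ_c / [X (1 + k_d θ_c)] = 0.344 × 42000 × (699 − 18.3) × 16.5 / [3310 × (1 + 0.113 × 16.5)] = 1.62×10^8 / 9481 = 17115 m³.
θ_c = V·X/(Q_w·X_r) when wasting from the recycle, so Q_w = V·X/(θ_c·X_r) = 17115 × 3310 / (16.5 × 9600) = 357.6 m³/d.

Q_w ≈ 358 m³/d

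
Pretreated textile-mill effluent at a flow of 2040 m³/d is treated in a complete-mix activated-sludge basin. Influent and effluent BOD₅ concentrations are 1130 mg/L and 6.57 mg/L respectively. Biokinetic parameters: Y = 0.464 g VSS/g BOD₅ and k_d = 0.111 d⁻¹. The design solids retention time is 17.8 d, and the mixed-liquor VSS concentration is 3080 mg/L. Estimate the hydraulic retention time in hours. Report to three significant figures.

Rearranging the biomass balance for a CMAS with decay, V = Y·Q·ΔS·θ_c / [X·(1+k_d θ_c)] = 0.464 × 2040 × (1130 − 6.57) × 17.8 / [3080 × (1 + 0.111 × 17.8)] = 1.89×10^7 / 9165 = 2065 m³.
HRT = V/Q = 2065 m³ / 2040 m³·d⁻¹ = 1.012 d × 24 = 24.30 h.

τ ≈ 24.3 h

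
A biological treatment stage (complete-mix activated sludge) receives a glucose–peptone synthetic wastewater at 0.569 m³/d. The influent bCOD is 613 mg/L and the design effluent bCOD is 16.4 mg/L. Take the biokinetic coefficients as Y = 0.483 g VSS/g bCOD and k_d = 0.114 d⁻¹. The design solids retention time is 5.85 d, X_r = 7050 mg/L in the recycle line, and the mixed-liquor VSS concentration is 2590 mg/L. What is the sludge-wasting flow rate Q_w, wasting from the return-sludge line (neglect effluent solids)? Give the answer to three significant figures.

Steady-state biomass mass balance: V·X·(1 + k_d·θ_c) = Y·Q·(S₀ − S)·θ_c, so V = 0.483 × 0.569 × (613 − 16.4) × 5.85 / [2590 × (1 + 0.114 × 5.85)] = 9.59×10^2 / 4317 = 0.2222 m³.
θ_c = V·X/(Q_w·X_r) when wasting from the recycle, so Q_w = V·X/(θ_c·X_r) = 0.2222 × 2590 / (5.85 × 7050) = 0.01395 m³/d.

Q_w ≈ 0.0140 m³/d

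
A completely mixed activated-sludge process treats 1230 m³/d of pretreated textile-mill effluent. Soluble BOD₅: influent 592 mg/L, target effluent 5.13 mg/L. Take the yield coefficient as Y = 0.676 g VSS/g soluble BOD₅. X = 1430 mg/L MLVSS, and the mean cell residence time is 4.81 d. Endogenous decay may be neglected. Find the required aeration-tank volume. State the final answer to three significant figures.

V ≈ 1640 m³

Biomass mass balance (decay neglected): V·X = Y·Q·(S₀ − S)·θ_c, so V = 0.676 × 1230 × (592 − 5.13) × 4.81 / 1430 = 1641 m³.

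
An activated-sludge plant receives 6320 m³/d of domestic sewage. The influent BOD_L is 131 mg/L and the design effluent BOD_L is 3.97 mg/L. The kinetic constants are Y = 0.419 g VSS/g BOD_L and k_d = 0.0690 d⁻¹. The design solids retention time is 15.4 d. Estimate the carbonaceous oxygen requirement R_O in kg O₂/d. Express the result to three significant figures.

R_O ≈ 571 kg O₂/d

Observed yield with endogenous decay: Y_obs = Y / (1 + k_d·θ_c) = 0.419 / (1 + 0.0690 × 15.4) = 0.419 / 2.063 = 0.2031 g VSS/g BOD_L.
Mass of BOD_L removed per day: Q(S₀ − S) = 6320 × 127.0 g/m³ = 802.8 kg/d.
P_X = Y_obs·Q·(S₀ − S) = 0.2031 × 802.8 = 163.1 kg VSS/d.
R_O = Q·(S₀ − S) − 1.42·P_X = 802.8 − 1.42 × 163.1 = 571.2 kg O₂/d.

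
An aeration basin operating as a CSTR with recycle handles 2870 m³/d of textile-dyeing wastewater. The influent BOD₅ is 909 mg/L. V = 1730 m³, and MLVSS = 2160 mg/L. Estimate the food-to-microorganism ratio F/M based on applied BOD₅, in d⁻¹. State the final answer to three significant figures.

F/M ≈ 0.698 d⁻¹

F/M = Q·S₀ / (V·X) = 2870 × 909 / (1730 × 2160) = 0.6981 g BOD₅·(g VSS·d)⁻¹.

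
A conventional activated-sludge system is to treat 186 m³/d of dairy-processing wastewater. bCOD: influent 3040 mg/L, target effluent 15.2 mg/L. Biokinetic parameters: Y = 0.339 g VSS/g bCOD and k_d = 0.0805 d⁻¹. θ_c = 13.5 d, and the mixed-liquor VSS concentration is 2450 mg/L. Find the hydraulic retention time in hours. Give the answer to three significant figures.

From the SRT design equation V = Y Q (S₀−S) θ_c / [X (1 + k_d θ_c)] = 0.339 × 186 × (3040 − 15.2) × 13.5 / [2450 × (1 + 0.0805 × 13.5)] = 2.57×10^6 / 5113 = 503.6 m³.
Hydraulic retention time τ = V/Q = 503.6 / 186 = 2.708 d = 64.98 h.

τ ≈ 65.0 h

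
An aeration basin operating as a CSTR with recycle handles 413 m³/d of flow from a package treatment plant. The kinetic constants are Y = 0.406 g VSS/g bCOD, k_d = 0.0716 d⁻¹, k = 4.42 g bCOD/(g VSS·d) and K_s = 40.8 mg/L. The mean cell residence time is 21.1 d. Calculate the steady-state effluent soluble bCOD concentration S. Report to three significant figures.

From the Monod/SRT balance for a CMAS, S = K_s·(1+k_d θ_c)/[θ_c·(Y k − k_d) − 1] = 40.8 × (1 + 0.0716 × 21.1) / [21.1 × (0.406 × 4.42 − 0.0716) − 1] = 102.4 / 35.35 = 2.898 mg/L.

S ≈ 2.90 mg/L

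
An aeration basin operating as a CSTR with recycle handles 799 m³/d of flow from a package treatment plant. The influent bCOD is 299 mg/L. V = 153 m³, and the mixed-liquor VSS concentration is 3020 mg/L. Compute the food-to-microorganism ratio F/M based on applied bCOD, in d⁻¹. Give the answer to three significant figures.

F/M ≈ 0.517 d⁻¹

Food-to-microorganism ratio F/M = Q S₀ / (V X) = 799 × 299 / (153.0 × 3020) = 0.5170 d⁻¹.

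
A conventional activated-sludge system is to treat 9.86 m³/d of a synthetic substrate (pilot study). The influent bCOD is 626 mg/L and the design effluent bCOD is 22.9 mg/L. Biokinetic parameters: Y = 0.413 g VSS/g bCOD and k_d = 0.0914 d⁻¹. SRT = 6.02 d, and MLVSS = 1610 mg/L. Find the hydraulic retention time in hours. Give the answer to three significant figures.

τ ≈ 14.4 h

From the SRT design equation V = Y Q (S₀−S) θ_c / [X (1 + k_d θ_c)] = 0.413 × 9.86 × (626 − 22.9) × 6.02 / [1610 × (1 + 0.0914 × 6.02)] = 1.48×10^4 / 2496 = 5.924 m³.
τ = V/Q = 5.924/9.86 = 0.6008 d, or 14.42 h.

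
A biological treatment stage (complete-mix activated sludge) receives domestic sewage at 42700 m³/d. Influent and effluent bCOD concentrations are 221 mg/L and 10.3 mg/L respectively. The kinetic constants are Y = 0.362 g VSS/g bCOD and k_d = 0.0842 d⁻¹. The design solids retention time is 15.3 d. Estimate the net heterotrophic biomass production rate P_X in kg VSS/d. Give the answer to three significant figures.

P_X ≈ 1420 kg VSS/d

Y_obs = Y / (1 + k_d θ_c) = 0.362 / (1 + 0.0842 × 15.3) = 0.362 / 2.288 = 0.1582.
ΔS = 221 − 10.3 = 210.7 mg/L, so the substrate removal rate is 42700 × 210.7/1000 = 8997 kg bCOD/d.
Biomass produced: P_X = Y_obs·Q·ΔS = 0.1582 × 8997 ≈ 1423 kg VSS/d.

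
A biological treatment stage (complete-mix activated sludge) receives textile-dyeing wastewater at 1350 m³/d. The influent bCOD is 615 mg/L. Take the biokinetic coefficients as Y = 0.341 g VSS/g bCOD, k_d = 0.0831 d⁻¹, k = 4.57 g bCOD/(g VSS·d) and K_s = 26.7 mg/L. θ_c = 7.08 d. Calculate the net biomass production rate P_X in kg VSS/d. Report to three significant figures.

P_X ≈ 177 kg VSS/d

From the Monod/SRT balance for a CMAS, S = K_s·(1+k_d θ_c)/[θ_c·(Y k − k_d) − 1] = 26.7 × (1 + 0.0831 × 7.08) / [7.08 × (0.341 × 4.57 − 0.0831) − 1] = 42.41 / 9.445 = 4.490 mg/L.
Observed yield with endogenous decay: Y_obs = Y / (1 + k_d·θ_c) = 0.341 / (1 + 0.0831 × 7.08) = 0.341 / 1.588 = 0.2147 g VSS/g bCOD.
Q·(S₀ − S) = 1350 × (615 − 4.49) × 10⁻³ = 824.2 kg/d removed.
P_X = Y_obs · Q(S₀ − S) = 0.2147 × 824.2 = 176.9 kg VSS/d.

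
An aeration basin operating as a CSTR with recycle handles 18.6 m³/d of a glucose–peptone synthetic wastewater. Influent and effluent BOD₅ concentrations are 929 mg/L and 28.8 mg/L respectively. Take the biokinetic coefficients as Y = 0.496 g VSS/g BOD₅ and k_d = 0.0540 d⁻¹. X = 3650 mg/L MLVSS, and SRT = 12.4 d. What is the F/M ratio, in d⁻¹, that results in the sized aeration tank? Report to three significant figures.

F/M ≈ 0.280 d⁻¹

From the SRT design equation V = Y Q (S₀−S) θ_c / [X (1 + k_d θ_c)] = 0.496 × 18.6 × (929 − 28.8) × 12.4 / [3650 × (1 + 0.0540 × 12.4)] = 1.03×10^5 / 6094 = 16.90 m³.
F/M = Q·S₀ / (V·X) = 18.6 × 929 / (16.90 × 3650) = 0.2801 g BOD₅·(g VSS·d)⁻¹.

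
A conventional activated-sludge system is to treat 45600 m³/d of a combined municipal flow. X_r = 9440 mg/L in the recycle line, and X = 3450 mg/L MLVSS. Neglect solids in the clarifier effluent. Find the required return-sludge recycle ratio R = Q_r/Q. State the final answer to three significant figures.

R ≈ 0.576

Mass balance around the secondary clarifier (neglecting effluent solids): R = X / (X_r − X) = 3450 / (9440 − 3450) = 0.5760.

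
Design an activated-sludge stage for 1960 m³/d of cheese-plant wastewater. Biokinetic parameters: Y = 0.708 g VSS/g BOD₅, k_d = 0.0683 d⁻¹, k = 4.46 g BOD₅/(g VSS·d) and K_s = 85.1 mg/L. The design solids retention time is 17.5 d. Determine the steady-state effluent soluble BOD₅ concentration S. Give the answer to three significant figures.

Effluent substrate depends only on kinetics and SRT: S = K_s(1 + k_d θ_c) / [θ_c(Yk − k_d) − 1] = 85.1 × (1 + 0.0683 × 17.5) / [17.5 × (0.708 × 4.46 − 0.0683) − 1] = 186.8 / 53.06 = 3.521 mg/L.

S ≈ 3.52 mg/L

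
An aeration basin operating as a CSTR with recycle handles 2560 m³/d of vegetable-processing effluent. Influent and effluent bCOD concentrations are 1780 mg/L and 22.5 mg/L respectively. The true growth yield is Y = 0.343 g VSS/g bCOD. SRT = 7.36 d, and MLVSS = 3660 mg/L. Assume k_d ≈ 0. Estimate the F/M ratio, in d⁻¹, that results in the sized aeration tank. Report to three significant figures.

F/M ≈ 0.401 d⁻¹

With k_d = 0 the design equation reduces to V = Y Q (S₀−S) θ_c / X = 0.343 × 2560 × (1780 − 22.5) × 7.36 / 3660 = 3103 m³.
F/M = Q·S₀ / (V·X) = 2560 × 1780 / (3103 × 3660) = 0.4012 g bCOD·(g VSS·d)⁻¹.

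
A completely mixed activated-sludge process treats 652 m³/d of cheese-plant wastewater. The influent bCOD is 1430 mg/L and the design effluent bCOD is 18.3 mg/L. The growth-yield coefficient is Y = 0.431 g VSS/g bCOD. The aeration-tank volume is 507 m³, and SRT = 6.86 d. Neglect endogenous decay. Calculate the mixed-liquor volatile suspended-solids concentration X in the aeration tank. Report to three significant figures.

X ≈ 5370 mg/L

Without decay, X = Y Q (S₀−S) θ_c / V = 0.431 × 652 × (1430 − 18.3) × 6.86 / 507 = 5368 mg/L.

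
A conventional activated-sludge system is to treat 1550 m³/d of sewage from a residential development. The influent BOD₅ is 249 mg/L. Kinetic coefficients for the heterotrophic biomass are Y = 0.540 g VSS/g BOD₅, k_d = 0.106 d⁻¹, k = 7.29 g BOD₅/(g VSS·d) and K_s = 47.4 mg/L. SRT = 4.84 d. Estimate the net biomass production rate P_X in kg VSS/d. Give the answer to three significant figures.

P_X ≈ 135 kg VSS/d

From the Monod/SRT balance for a CMAS, S = K_s·(1+k_d θ_c)/[θ_c·(Y k − k_d) − 1] = 47.4 × (1 + 0.106 × 4.84) / [4.84 × (0.540 × 7.29 − 0.106) − 1] = 71.72 / 17.54 = 4.089 mg/L.
Correct the yield for decay: Y_obs = Y/(1 + k_d θ_c) = 0.540 / (1 + 0.106 × 4.84) = 0.540 / 1.513 = 0.3569.
Substrate removed = Q·(S₀ − S) = 1550 m³/d × (249 − 4.09) g/m³ = 3.8×10^5 g/d = 379.6 kg/d.
So the net sludge growth is P_X = 0.3569 × 379.6 = 135.5 kg VSS/d.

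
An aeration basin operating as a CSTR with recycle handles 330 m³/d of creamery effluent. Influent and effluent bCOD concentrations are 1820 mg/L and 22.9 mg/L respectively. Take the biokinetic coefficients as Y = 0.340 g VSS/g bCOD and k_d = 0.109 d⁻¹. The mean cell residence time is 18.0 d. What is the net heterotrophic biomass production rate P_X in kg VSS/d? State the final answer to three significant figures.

The observed yield is Y_obs = Y/(1 + k_d·θ_c) = 0.340 / (1 + 0.109 × 18.0) = 0.340 / 2.962 = 0.1148 g VSS per g bCOD removed.
ΔS = 1820 − 22.9 = 1797 mg/L, so the substrate removal rate is 330 × 1797/1000 = 593.0 kg bCOD/d.
Biomass produced: P_X = Y_obs·Q·ΔS = 0.1148 × 593.0 ≈ 68.07 kg VSS/d.

P_X ≈ 68.1 kg VSS/d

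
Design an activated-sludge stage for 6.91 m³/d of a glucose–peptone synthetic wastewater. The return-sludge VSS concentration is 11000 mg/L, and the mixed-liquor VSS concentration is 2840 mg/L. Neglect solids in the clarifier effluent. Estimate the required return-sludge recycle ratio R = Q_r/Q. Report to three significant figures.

Solids balance on the clarifier gives (1+R)X = R·X_r, so R = X/(X_r − X) = 2840 / (11000 − 2840) = 0.3480.

R ≈ 0.348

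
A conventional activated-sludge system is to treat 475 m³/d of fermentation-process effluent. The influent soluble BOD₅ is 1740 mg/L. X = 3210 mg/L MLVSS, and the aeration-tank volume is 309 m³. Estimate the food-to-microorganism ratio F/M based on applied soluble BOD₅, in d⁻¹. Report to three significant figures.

F/M = applied load / biomass = Q·S₀/(V·X) = 475 × 1740 / (309.0 × 3210) = 0.8333 d⁻¹.

F/M ≈ 0.833 d⁻¹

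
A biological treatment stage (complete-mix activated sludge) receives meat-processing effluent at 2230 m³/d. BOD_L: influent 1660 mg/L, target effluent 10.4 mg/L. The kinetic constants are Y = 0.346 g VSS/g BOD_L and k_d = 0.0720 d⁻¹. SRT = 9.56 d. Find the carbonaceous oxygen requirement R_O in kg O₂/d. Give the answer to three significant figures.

R_O ≈ 2610 kg O₂/d

The observed yield is Y_obs = Y/(1 + k_d·θ_c) = 0.346 / (1 + 0.0720 × 9.56) = 0.346 / 1.688 = 0.2049 g VSS per g BOD_L removed.
ΔS = 1660 − 10.4 = 1650 mg/L, so the substrate removal rate is 2230 × 1650/1000 = 3679 kg BOD_L/d.
Biomass synthesised: P_X = Y_obs × 3679 = 753.9 kg VSS/d.
Carbonaceous O₂ demand = substrate oxidised − cell-mass equivalent = 3679 − 1.42 × 753.9 = 2608 kg O₂/d.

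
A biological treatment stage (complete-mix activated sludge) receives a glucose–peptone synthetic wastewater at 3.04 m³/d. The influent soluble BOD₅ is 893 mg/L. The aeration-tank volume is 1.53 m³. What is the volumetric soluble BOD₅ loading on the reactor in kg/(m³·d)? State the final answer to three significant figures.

L_v = Q S₀ / V = 3.04 × 893 × 10⁻³ / 1.530 = 1.774 kg/(m³·d).

L_v ≈ 1.77 kg soluble BOD₅/(m³·d)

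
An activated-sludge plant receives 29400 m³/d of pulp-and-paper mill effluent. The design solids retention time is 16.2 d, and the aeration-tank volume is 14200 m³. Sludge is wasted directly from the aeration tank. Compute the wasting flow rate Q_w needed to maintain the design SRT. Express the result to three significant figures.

With mixed-liquor wasting, θ_c = V/Q_w, so Q_w = V/θ_c = 14200/16.2 = 876.5 m³/d.

Q_w ≈ 877 m³/d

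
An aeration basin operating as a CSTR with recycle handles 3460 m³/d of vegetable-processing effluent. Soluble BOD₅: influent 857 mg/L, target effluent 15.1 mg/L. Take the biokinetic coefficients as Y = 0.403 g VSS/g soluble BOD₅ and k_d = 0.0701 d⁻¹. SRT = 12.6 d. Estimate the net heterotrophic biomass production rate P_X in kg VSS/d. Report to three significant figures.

Correct the yield for decay: Y_obs = Y/(1 + k_d θ_c) = 0.403 / (1 + 0.0701 × 12.6) = 0.403 / 1.883 = 0.2140.
Q·(S₀ − S) = 3460 × (857 − 15.1) × 10⁻³ = 2913 kg/d removed.
So the net sludge growth is P_X = 0.2140 × 2913 = 623.3 kg VSS/d.

P_X ≈ 623 kg VSS/d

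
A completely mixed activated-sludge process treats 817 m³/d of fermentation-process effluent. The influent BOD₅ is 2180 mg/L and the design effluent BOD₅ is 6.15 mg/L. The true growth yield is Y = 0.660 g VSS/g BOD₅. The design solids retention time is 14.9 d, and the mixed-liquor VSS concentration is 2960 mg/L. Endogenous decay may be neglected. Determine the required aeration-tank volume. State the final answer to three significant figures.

V ≈ 5900 m³

V·X = Y·Q·ΔS·θ_c gives V = 0.660 × 817 × (2180 − 6.15) × 14.9 / 2960 = 5901 m³.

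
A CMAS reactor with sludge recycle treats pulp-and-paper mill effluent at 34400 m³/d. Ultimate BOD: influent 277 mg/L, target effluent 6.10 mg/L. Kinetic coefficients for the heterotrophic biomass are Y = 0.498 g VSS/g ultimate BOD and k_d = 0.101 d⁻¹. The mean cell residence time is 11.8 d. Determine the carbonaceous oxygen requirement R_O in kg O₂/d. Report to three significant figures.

Observed yield with endogenous decay: Y_obs = Y / (1 + k_d·θ_c) = 0.498 / (1 + 0.101 × 11.8) = 0.498 / 2.192 = 0.2272 g VSS/g ultimate BOD.
Substrate removed = Q·(S₀ − S) = 34400 m³/d × (277 − 6.10) g/m³ = 9.32×10^6 g/d = 9319 kg/d.
P_X = Y_obs·Q·(S₀ − S) = 0.2272 × 9319 = 2117 kg VSS/d.
Carbonaceous O₂ demand = substrate oxidised − cell-mass equivalent = 9319 − 1.42 × 2117 = 6312 kg O₂/d.

R_O ≈ 6310 kg O₂/d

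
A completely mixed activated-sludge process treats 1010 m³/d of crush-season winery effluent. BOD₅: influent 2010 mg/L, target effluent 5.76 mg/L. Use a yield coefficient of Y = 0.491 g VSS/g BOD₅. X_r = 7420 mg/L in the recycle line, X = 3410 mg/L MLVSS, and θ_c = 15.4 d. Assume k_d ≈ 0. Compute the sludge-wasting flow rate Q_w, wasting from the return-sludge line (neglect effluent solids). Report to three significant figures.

With k_d = 0 the design equation reduces to V = Y Q (S₀−S) θ_c / X = 0.491 × 1010 × (2010 − 5.76) × 15.4 / 3410 = 4489 m³.
Wasting from the return line (neglecting effluent solids): Q_w = V·X / (θ_c·X_r) = 4489 × 3410 / (15.4 × 7420) = 134.0 m³/d.

Q_w ≈ 134 m³/d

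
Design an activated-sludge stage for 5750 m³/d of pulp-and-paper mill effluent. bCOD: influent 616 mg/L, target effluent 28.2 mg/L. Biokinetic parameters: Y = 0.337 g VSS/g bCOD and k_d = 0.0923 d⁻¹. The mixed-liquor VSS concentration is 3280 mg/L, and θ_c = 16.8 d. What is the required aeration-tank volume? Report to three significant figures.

Rearranging the biomass balance for a CMAS with decay, V = Y·Q·ΔS·θ_c / [X·(1+k_d θ_c)] = 0.337 × 5750 × (616 − 28.2) × 16.8 / [3280 × (1 + 0.0923 × 16.8)] = 1.91×10^7 / 8366 = 2287 m³.

V ≈ 2290 m³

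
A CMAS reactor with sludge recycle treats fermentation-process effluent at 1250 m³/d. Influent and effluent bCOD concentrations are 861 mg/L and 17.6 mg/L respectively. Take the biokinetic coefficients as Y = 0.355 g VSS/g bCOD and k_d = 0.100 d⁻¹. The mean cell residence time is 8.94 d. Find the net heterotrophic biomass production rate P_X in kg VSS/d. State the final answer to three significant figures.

Correct the yield for decay: Y_obs = Y/(1 + k_d θ_c) = 0.355 / (1 + 0.100 × 8.94) = 0.355 / 1.894 = 0.1874.
Substrate removed = Q·(S₀ − S) = 1250 m³/d × (861 − 17.6) g/m³ = 1.05×10^6 g/d = 1054 kg/d.
So the net sludge growth is P_X = 0.1874 × 1054 = 197.6 kg VSS/d.

P_X ≈ 198 kg VSS/d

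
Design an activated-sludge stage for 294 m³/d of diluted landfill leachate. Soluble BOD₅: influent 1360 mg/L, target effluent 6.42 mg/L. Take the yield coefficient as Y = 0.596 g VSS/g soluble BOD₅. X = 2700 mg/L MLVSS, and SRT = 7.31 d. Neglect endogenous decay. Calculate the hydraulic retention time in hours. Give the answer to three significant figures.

τ ≈ 52.4 h

Biomass mass balance (decay neglected): V·X = Y·Q·(S₀ − S)·θ_c, so V = 0.596 × 294 × (1360 − 6.42) × 7.31 / 2700 = 642.1 m³.
τ = V/Q = 642.1/294 = 2.184 d, or 52.42 h.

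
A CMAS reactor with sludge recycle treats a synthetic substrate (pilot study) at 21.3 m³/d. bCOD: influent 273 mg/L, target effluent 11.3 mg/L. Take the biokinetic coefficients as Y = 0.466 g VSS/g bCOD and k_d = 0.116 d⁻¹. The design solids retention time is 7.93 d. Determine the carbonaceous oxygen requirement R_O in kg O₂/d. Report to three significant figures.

Y_obs = Y / (1 + k_d θ_c) = 0.466 / (1 + 0.116 × 7.93) = 0.466 / 1.920 = 0.2427.
Mass of bCOD removed per day: Q(S₀ − S) = 21.3 × 261.7 g/m³ = 5.574 kg/d.
Biomass synthesised: P_X = Y_obs × 5.574 = 1.353 kg VSS/d.
Carbonaceous O₂ demand = substrate oxidised − cell-mass equivalent = 5.574 − 1.42 × 1.353 = 3.653 kg O₂/d.

R_O ≈ 3.65 kg O₂/d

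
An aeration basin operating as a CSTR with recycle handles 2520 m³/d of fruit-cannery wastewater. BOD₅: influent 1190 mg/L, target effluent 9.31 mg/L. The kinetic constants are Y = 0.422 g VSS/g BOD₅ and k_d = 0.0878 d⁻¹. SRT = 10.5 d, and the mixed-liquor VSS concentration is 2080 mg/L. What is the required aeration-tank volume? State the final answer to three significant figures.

V ≈ 3300 m³

From the SRT design equation V = Y Q (S₀−S) θ_c / [X (1 + k_d θ_c)] = 0.422 × 2520 × (1190 − 9.31) × 10.5 / [2080 × (1 + 0.0878 × 10.5)] = 1.32×10^7 / 3998 = 3298 m³.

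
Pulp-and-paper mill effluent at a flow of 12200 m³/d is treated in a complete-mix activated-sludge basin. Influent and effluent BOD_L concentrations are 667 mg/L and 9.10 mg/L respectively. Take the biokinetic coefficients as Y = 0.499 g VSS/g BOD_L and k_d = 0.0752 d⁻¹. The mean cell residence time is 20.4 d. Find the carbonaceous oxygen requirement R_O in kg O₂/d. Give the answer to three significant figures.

The observed yield is Y_obs = Y/(1 + k_d·θ_c) = 0.499 / (1 + 0.0752 × 20.4) = 0.499 / 2.534 = 0.1969 g VSS per g BOD_L removed.
Substrate removed = Q·(S₀ − S) = 12200 m³/d × (667 − 9.10) g/m³ = 8.03×10^6 g/d = 8026 kg/d.
Net sludge production P_X = 0.1969 × 8026 = 1581 kg VSS/d.
Carbonaceous O₂ demand = substrate oxidised − cell-mass equivalent = 8026 − 1.42 × 1581 = 5782 kg O₂/d.

R_O ≈ 5780 kg O₂/d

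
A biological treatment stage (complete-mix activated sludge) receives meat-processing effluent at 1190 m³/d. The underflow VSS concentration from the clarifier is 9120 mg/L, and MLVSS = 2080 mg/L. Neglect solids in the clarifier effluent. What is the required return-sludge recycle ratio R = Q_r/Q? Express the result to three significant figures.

R ≈ 0.295

Solids balance on the clarifier gives (1+R)X = R·X_r, so R = X/(X_r − X) = 2080 / (9120 − 2080) = 0.2955.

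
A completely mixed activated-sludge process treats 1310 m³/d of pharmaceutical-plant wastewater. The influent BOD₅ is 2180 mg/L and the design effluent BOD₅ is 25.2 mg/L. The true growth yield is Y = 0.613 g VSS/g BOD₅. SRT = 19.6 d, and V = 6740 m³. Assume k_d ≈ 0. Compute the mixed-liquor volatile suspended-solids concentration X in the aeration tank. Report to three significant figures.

X ≈ 5030 mg/L

From V·X = Y·Q·(S₀ − S)·θ_c (decay neglected): X = 0.613 × 1310 × (2180 − 25.2) × 19.6 / 6740 = 5032 mg/L.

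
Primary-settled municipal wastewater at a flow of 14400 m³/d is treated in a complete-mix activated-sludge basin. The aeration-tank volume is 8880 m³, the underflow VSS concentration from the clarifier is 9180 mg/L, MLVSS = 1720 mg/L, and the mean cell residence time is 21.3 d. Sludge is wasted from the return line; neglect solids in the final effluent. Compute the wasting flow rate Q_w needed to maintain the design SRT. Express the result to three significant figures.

Q_w ≈ 78.1 m³/d

θ_c = V·X/(Q_w·X_r) when wasting from the recycle, so Q_w = V·X/(θ_c·X_r) = 8880 × 1720 / (21.3 × 9180) = 78.11 m³/d.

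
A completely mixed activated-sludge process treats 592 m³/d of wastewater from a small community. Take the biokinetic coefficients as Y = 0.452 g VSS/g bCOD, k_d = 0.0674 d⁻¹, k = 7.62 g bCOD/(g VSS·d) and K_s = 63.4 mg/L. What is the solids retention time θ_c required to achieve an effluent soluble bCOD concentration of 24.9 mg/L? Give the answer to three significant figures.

From 1/θ_c = Y·k·S/(K_s + S) − k_d: Y·k·S/(K_s+S) = 0.452 × 7.62 × 24.9 / (63.4 + 24.9) = 0.9713 d⁻¹.
Then 1/θ_c = μ − k_d = 0.9713 − 0.0674 = 0.9039 d⁻¹, giving θ_c = 1.106 d.

θ_c ≈ 1.11 d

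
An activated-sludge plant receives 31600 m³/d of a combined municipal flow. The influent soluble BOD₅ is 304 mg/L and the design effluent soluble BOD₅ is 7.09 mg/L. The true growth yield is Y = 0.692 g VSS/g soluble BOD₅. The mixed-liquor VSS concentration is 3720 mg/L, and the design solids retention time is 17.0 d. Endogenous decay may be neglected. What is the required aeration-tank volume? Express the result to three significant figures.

With k_d = 0 the design equation reduces to V = Y Q (S₀−S) θ_c / X = 0.692 × 31600 × (304 − 7.09) × 17.0 / 3720 = 29670 m³.

V ≈ 29700 m³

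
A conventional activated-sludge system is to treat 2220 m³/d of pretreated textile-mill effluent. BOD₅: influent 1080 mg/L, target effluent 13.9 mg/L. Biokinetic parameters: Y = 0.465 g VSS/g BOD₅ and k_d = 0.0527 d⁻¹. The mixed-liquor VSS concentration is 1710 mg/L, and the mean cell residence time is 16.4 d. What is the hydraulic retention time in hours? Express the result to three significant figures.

From the SRT design equation V = Y Q (S₀−S) θ_c / [X (1 + k_d θ_c)] = 0.465 × 2220 × (1080 − 13.9) × 16.4 / [1710 × (1 + 0.0527 × 16.4)] = 1.8×10^7 / 3188 = 5662 m³.
HRT = V/Q = 5662 m³ / 2220 m³·d⁻¹ = 2.550 d × 24 = 61.21 h.

τ ≈ 61.2 h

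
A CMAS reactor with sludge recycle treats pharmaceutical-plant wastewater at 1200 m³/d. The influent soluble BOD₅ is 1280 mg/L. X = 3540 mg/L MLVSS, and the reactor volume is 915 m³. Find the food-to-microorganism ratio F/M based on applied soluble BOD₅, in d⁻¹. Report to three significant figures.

F/M = applied load / biomass = Q·S₀/(V·X) = 1200 × 1280 / (915.0 × 3540) = 0.4742 d⁻¹.

F/M ≈ 0.474 d⁻¹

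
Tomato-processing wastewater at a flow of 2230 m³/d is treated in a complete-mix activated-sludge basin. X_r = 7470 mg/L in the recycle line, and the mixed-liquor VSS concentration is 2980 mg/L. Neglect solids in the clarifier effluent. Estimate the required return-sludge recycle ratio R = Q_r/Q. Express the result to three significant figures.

R = Q_r/Q = X/(X_r − X) = 2980 / (7470 − 2980) = 0.6637.

R ≈ 0.664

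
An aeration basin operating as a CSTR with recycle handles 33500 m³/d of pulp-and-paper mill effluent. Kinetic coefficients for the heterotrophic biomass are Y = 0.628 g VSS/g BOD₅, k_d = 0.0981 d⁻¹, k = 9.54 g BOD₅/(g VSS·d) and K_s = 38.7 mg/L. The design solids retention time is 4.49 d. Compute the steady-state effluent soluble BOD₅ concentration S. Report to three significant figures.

S ≈ 2.19 mg/L

Effluent substrate depends only on kinetics and SRT: S = K_s(1 + k_d θ_c) / [θ_c(Yk − k_d) − 1] = 38.7 × (1 + 0.0981 × 4.49) / [4.49 × (0.628 × 9.54 − 0.0981) − 1] = 55.75 / 25.46 = 2.190 mg/L.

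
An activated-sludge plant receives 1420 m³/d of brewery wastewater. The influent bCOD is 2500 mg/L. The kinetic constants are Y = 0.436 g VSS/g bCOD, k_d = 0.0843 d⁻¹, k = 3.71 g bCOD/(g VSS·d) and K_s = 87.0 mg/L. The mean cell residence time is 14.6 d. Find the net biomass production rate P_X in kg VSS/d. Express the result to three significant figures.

Effluent substrate depends only on kinetics and SRT: S = K_s(1 + k_d θ_c) / [θ_c(Yk − k_d) − 1] = 87.0 × (1 + 0.0843 × 14.6) / [14.6 × (0.436 × 3.71 − 0.0843) − 1] = 194.1 / 21.39 = 9.075 mg/L.
The observed yield is Y_obs = Y/(1 + k_d·θ_c) = 0.436 / (1 + 0.0843 × 14.6) = 0.436 / 2.231 = 0.1954 g VSS per g bCOD removed.
Q·(S₀ − S) = 1420 × (2500 − 9.08) × 10⁻³ = 3537 kg/d removed.
Biomass produced: P_X = Y_obs·Q·ΔS = 0.1954 × 3537 ≈ 691.3 kg VSS/d.

P_X ≈ 691 kg VSS/d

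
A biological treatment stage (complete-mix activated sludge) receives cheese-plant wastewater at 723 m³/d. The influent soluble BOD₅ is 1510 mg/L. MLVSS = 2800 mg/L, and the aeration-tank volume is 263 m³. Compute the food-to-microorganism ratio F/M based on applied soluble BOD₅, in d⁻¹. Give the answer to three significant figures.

F/M = applied load / biomass = Q·S₀/(V·X) = 723 × 1510 / (263.0 × 2800) = 1.483 d⁻¹.

F/M ≈ 1.48 d⁻¹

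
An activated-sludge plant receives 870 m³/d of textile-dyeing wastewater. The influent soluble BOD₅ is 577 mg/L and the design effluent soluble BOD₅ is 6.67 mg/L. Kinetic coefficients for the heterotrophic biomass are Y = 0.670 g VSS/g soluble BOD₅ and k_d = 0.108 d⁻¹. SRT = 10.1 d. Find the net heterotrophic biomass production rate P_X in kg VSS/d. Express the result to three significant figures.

The observed yield is Y_obs = Y/(1 + k_d·θ_c) = 0.670 / (1 + 0.108 × 10.1) = 0.670 / 2.091 = 0.3205 g VSS per g soluble BOD₅ removed.
Q·(S₀ − S) = 870 × (577 − 6.67) × 10⁻³ = 496.2 kg/d removed.
Net biomass production P_X = Y_obs × Q·(S₀ − S) = 0.3205 × 496.2 = 159.0 kg VSS/d.

P_X ≈ 159 kg VSS/d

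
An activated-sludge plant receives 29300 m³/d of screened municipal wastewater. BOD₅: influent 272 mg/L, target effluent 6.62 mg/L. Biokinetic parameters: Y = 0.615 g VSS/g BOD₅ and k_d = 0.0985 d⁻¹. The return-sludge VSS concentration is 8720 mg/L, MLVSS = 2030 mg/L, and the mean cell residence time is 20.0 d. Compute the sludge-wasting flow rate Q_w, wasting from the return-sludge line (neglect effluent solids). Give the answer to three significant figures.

Q_w ≈ 185 m³/d

From the SRT design equation V = Y Q (S₀−S) θ_c / [X (1 + k_d θ_c)] = 0.615 × 29300 × (272 − 6.62) × 20.0 / [2030 × (1 + 0.0985 × 20.0)] = 9.56×10^7 / 6029 = 15863 m³.
Q_w = (V·X)/(θ_c X_r) = 15863 × 2030 / (20.0 × 8720) = 184.6 m³/d.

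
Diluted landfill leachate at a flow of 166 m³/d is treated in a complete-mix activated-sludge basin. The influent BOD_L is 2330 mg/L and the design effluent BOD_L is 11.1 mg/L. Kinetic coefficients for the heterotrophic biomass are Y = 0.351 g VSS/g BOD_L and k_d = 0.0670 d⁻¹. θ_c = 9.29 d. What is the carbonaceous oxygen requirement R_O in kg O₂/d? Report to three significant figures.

Y_obs = Y / (1 + k_d θ_c) = 0.351 / (1 + 0.0670 × 9.29) = 0.351 / 1.622 = 0.2163.
Substrate removed = Q·(S₀ − S) = 166 m³/d × (2330 − 11.1) g/m³ = 3.85×10^5 g/d = 384.9 kg/d.
Net sludge production P_X = 0.2163 × 384.9 = 83.28 kg VSS/d.
Carbonaceous O₂ demand = substrate oxidised − cell-mass equivalent = 384.9 − 1.42 × 83.28 = 266.7 kg O₂/d.

R_O ≈ 267 kg O₂/d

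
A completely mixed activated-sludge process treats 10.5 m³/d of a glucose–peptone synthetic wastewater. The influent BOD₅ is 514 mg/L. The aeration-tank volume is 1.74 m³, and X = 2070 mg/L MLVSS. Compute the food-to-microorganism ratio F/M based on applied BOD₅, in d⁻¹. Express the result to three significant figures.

F/M = applied load / biomass = Q·S₀/(V·X) = 10.5 × 514 / (1.740 × 2070) = 1.498 d⁻¹.

F/M ≈ 1.50 d⁻¹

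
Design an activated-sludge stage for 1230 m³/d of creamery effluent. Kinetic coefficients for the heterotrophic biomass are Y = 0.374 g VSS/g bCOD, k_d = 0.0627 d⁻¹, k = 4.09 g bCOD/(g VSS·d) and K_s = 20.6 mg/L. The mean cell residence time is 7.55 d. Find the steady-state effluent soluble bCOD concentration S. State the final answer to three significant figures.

S ≈ 3.01 mg/L

From the Monod/SRT balance for a CMAS, S = K_s·(1+k_d θ_c)/[θ_c·(Y k − k_d) − 1] = 20.6 × (1 + 0.0627 × 7.55) / [7.55 × (0.374 × 4.09 − 0.0627) − 1] = 30.35 / 10.08 = 3.012 mg/L.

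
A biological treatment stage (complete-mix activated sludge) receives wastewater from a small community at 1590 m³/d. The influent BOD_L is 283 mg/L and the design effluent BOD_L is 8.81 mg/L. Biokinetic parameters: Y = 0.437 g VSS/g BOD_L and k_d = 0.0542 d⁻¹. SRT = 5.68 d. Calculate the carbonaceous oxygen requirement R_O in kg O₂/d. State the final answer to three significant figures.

Y_obs = Y / (1 + k_d θ_c) = 0.437 / (1 + 0.0542 × 5.68) = 0.437 / 1.308 = 0.3341.
Substrate removed = Q·(S₀ − S) = 1590 m³/d × (283 − 8.81) g/m³ = 4.36×10^5 g/d = 436.0 kg/d.
Biomass synthesised: P_X = Y_obs × 436.0 = 145.7 kg VSS/d.
R_O = Q·ΔS − 1.42 P_X = 436.0 − 206.9 = 229.1 kg O₂/d.

R_O ≈ 229 kg O₂/d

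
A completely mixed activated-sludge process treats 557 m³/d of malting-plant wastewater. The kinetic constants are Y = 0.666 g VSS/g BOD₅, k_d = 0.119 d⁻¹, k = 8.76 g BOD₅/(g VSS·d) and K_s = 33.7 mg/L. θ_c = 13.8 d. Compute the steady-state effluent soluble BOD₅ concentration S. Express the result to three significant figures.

S ≈ 1.14 mg/L

For a completely mixed reactor with recycle the Lawrence–McCarty relation gives S = K_s·(1 + k_d·θ_c) / [θ_c·(Y·k − k_d) − 1] = 33.7 × (1 + 0.119 × 13.8) / [13.8 × (0.666 × 8.76 − 0.119) − 1] = 89.04 / 77.87 = 1.143 mg/L.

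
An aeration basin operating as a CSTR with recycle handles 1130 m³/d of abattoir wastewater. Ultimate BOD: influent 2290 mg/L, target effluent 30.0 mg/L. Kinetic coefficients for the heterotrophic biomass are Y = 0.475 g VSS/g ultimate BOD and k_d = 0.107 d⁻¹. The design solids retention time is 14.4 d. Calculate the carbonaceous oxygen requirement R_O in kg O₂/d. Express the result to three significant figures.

R_O ≈ 1880 kg O₂/d

Observed yield with endogenous decay: Y_obs = Y / (1 + k_d·θ_c) = 0.475 / (1 + 0.107 × 14.4) = 0.475 / 2.541 = 0.1869 g VSS/g ultimate BOD.
Substrate removed = Q·(S₀ − S) = 1130 m³/d × (2290 − 30.0) g/m³ = 2.55×10^6 g/d = 2554 kg/d.
Net sludge production P_X = 0.1869 × 2554 = 477.4 kg VSS/d.
R_O = Q·ΔS − 1.42 P_X = 2554 − 678.0 = 1876 kg O₂/d.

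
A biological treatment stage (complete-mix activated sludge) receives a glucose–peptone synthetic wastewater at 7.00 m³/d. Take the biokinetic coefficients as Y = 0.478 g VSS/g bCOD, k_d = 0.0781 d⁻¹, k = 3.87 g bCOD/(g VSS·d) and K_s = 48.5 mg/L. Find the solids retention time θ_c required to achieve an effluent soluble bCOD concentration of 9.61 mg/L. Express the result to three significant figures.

θ_c ≈ 4.39 d

From 1/θ_c = Y·k·S/(K_s + S) − k_d: Y·k·S/(K_s+S) = 0.478 × 3.87 × 9.61 / (48.5 + 9.61) = 0.3059 d⁻¹.
1/θ_c = 0.3059 − 0.0781 = 0.2278 d⁻¹, so θ_c = 4.389 d.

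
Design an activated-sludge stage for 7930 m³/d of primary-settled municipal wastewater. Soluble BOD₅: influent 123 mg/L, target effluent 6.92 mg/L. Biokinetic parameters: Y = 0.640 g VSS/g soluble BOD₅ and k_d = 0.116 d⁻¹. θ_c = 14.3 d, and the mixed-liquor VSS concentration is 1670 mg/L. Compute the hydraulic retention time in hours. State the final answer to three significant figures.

τ ≈ 5.74 h

Steady-state biomass mass balance: V·X·(1 + k_d·θ_c) = Y·Q·(S₀ − S)·θ_c, so V = 0.640 × 7930 × (123 − 6.92) × 14.3 / [1670 × (1 + 0.116 × 14.3)] = 8.42×10^6 / 4440 = 1897 m³.
Hydraulic retention time τ = V/Q = 1897 / 7930 = 0.2393 d = 5.742 h.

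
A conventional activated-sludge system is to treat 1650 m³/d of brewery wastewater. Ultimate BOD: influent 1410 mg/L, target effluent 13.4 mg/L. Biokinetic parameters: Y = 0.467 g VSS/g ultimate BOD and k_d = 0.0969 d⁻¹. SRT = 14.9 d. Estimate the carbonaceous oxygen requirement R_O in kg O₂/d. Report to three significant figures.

Y_obs = Y / (1 + k_d θ_c) = 0.467 / (1 + 0.0969 × 14.9) = 0.467 / 2.444 = 0.1911.
Mass of ultimate BOD removed per day: Q(S₀ − S) = 1650 × 1397 g/m³ = 2304 kg/d.
P_X = Y_obs·Q·(S₀ − S) = 0.1911 × 2304 = 440.4 kg VSS/d.
Carbonaceous O₂ demand = substrate oxidised − cell-mass equivalent = 2304 − 1.42 × 440.4 = 1679 kg O₂/d.

R_O ≈ 1680 kg O₂/d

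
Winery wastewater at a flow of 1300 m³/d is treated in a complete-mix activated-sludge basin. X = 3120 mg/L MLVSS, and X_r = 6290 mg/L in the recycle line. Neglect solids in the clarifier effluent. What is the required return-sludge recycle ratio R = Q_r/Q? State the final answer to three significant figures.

R ≈ 0.984

R = Q_r/Q = X/(X_r − X) = 3120 / (6290 − 3120) = 0.9842.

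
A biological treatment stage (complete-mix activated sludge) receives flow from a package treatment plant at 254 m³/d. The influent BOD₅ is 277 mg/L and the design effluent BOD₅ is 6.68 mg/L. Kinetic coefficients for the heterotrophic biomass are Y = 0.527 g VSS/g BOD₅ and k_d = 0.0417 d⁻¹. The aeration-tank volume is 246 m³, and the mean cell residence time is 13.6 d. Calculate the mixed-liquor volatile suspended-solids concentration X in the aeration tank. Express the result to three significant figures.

X = Y·Q·ΔS·θ_c / [V·(1 + k_d θ_c)] = 0.527 × 254 × (277 − 6.68) × 13.6 / [246 × (1 + 0.0417 × 13.6)] = 1277 mg/L.

X ≈ 1280 mg/L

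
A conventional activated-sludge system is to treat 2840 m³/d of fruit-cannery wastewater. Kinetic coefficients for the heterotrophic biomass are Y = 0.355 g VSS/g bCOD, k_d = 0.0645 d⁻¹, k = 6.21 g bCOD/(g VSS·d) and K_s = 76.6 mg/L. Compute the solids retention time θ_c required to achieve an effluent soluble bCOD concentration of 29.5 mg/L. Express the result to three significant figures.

θ_c ≈ 1.82 d

At the target effluent, Y k S/(K_s+S) = 0.355×6.21×29.5/106.1 = 0.6130 d⁻¹.
θ_c = 1/(μ − k_d) = 1/(0.6130 − 0.0645) = 1/0.5485 = 1.823 d.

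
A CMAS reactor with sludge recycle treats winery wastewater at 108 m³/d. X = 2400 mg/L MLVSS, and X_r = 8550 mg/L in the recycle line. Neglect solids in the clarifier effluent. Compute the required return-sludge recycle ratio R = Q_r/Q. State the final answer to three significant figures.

Mass balance around the secondary clarifier (neglecting effluent solids): R = X / (X_r − X) = 2400 / (8550 − 2400) = 0.3902.

R ≈ 0.390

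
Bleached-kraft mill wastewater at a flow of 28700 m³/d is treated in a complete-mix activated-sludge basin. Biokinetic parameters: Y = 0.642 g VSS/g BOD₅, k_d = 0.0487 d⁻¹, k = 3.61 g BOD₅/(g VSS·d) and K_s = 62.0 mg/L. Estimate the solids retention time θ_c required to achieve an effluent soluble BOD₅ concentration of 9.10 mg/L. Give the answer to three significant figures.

θ_c ≈ 4.03 d

From 1/θ_c = Y·k·S/(K_s + S) − k_d: Y·k·S/(K_s+S) = 0.642 × 3.61 × 9.10 / (62.0 + 9.10) = 0.2966 d⁻¹.
θ_c = 1/(μ − k_d) = 1/(0.2966 − 0.0487) = 1/0.2479 = 4.033 d.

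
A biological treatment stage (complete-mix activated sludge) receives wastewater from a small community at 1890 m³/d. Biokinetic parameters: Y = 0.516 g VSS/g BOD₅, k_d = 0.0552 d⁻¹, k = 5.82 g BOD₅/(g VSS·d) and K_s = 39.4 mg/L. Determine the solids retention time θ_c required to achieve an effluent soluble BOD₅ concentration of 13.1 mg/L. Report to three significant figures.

From 1/θ_c = Y·k·S/(K_s + S) − k_d: Y·k·S/(K_s+S) = 0.516 × 5.82 × 13.1 / (39.4 + 13.1) = 0.7493 d⁻¹.
1/θ_c = 0.7493 − 0.0552 = 0.6941 d⁻¹, so θ_c = 1.441 d.

θ_c ≈ 1.44 d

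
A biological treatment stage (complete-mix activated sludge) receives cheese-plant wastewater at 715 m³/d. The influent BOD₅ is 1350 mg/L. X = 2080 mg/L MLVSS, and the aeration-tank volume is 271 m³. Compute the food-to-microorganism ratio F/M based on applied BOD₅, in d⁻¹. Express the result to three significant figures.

F/M ≈ 1.71 d⁻¹

Food-to-microorganism ratio F/M = Q S₀ / (V X) = 715 × 1350 / (271.0 × 2080) = 1.712 d⁻¹.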